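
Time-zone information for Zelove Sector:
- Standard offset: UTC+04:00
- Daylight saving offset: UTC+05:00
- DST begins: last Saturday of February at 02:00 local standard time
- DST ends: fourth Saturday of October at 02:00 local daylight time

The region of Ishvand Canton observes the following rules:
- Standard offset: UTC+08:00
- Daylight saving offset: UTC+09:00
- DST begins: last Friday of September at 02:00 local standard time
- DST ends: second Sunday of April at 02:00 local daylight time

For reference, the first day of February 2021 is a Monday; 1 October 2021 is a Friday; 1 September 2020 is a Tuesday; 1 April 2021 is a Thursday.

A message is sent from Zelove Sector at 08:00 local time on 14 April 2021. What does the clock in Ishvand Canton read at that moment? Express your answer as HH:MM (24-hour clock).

11:00

1 February 2021 is a Monday, so Saturdays fall on 6, 13, 20, 27; the last is February 27.
1 October 2021 is a Friday, so the first Saturday is October 2 and the fourth is October 23.
14 April 2021 falls between 27 February and 23 October, so daylight saving is in effect and Zelove Sector is at UTC+05:00.
08:00 Zelove Sector − 5h = 03:00 UTC.
1 September 2020 is a Tuesday, so Fridays fall on 4, 11, 18, 25; the last is September 25.
1 April 2021 is a Thursday, so the first Sunday is April 4 and the second is April 11.
At the standard offset (UTC+08:00), 03:00 UTC + 8h = 11:00 Ishvand Canton standard time.
The standard-time date in Ishvand Canton, 14 April 2021, is outside the daylight-saving period (25 September 2020 – 11 April 2021), so Ishvand Canton is on standard time, UTC+08:00.
03:00 UTC + 8h = 11:00 Ishvand Canton.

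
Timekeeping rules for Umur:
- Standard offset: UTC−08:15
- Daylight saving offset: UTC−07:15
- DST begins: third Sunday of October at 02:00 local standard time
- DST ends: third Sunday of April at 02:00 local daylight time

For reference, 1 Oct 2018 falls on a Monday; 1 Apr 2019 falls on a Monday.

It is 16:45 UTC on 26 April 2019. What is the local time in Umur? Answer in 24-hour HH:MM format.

1 October 2018 is a Monday, so the first Sunday is October 7 and the third is October 21.
1 April 2019 is a Monday, so the first Sunday is April 7 and the third is April 21.
At the standard offset (UTC−08:15), 16:45 UTC − 8h15m = 08:30 Umur standard time.
The standard-time date in Umur, 26 April 2019, is outside the daylight-saving period (21 October 2018 – 21 April 2019), so Umur is on standard time, UTC−08:15.
16:45 UTC − 8h15m = 08:30 local.

08:30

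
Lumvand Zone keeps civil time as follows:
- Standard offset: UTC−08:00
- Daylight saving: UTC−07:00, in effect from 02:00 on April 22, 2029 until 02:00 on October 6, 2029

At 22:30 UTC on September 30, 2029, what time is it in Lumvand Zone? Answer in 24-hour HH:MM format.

At the standard offset (UTC−08:00), 22:30 UTC − 8h = 14:30 Lumvand Zone standard time.
Daylight saving runs 22 April – 6 October; the standard-time date in Lumvand Zone, September 30, 2029, is inside that window, so Lumvand Zone is at UTC−07:00.
22:30 UTC − 7h = 15:30 local.

15:30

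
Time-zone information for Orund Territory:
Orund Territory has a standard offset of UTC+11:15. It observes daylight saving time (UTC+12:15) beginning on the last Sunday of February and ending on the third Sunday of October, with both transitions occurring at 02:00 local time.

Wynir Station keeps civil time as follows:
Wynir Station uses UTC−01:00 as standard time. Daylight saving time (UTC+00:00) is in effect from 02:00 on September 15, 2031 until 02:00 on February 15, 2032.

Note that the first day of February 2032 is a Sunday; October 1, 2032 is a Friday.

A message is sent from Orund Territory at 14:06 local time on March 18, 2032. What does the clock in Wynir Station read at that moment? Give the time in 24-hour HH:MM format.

00:51

1 February 2032 is a Sunday, so Sundays fall on 1, 8, 15, 22, 29; the last is February 29.
1 October 2032 is a Friday, so the first Sunday is October 3 and the third is October 17.
March 18, 2032 falls between 29 February and 17 October, so daylight saving is in effect and Orund Territory is at UTC+12:15.
14:06 Orund Territory − 12h15m = 01:51 UTC.
At the standard offset (UTC−01:00), 01:51 UTC − 1h = 00:51 Wynir Station standard time.
The standard-time date in Wynir Station, March 18, 2032, is outside the daylight-saving period (15 September 2031 – 15 February 2032), so Wynir Station is on standard time, UTC−01:00.
01:51 UTC − 1h = 00:51 Wynir Station.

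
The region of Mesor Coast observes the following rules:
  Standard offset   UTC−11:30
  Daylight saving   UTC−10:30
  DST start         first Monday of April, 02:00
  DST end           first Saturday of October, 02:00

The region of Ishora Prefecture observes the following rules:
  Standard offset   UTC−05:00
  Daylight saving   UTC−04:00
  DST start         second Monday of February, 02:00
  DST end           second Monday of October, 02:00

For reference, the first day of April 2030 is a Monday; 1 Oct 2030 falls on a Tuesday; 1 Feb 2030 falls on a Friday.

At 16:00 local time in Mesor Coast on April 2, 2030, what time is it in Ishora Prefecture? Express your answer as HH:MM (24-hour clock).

1 April 2030 is a Monday, so the first Monday is April 1.
1 October 2030 is a Tuesday, so the first Saturday is October 5.
April 2, 2030 lies within the daylight-saving period (1 April – 5 October), so Mesor Coast is on daylight time, UTC−10:30.
16:00 Mesor Coast + 10h30m = 02:30 UTC (rolling into the next day, 3 April 2030).
1 February 2030 is a Friday, so the first Monday is February 4 and the second is February 11.
1 October 2030 is a Tuesday, so the first Monday is October 7 and the second is October 14.
At the standard offset (UTC−05:00), 02:30 UTC − 5h = 21:30 Ishora Prefecture standard time (rolling into the previous day, 2 April 2030).
The standard-time date in Ishora Prefecture, April 2, 2030, falls between 11 February and 14 October, so daylight saving is in effect and Ishora Prefecture is at UTC−04:00.
02:30 UTC − 4h = 22:30 Ishora Prefecture (rolling into the previous day, 2 April 2030).

22:30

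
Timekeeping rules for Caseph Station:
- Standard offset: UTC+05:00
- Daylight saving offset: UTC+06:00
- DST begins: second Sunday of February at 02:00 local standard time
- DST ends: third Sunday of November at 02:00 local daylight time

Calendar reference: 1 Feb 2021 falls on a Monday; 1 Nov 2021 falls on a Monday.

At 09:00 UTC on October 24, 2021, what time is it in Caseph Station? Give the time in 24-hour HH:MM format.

1 February 2021 is a Monday, so the first Sunday is February 7 and the second is February 14.
1 November 2021 is a Monday, so the first Sunday is November 7 and the third is November 21.
At the standard offset (UTC+05:00), 09:00 UTC + 5h = 14:00 Caseph Station standard time.
The standard-time date in Caseph Station, October 24, 2021, lies within the daylight-saving period (14 February – 21 November), so Caseph Station is on daylight time, UTC+06:00.
09:00 UTC + 6h = 15:00 local.

15:00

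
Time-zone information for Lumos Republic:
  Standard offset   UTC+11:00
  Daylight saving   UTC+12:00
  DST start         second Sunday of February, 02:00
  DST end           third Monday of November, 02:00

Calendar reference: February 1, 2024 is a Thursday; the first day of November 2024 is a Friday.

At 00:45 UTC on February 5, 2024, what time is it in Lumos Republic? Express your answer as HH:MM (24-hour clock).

11:45

1 February 2024 is a Thursday, so the first Sunday is February 4 and the second is February 11.
1 November 2024 is a Friday, so the first Monday is November 4 and the third is November 18.
At the standard offset (UTC+11:00), 00:45 UTC + 11h = 11:45 Lumos Republic standard time.
The standard-time date in Lumos Republic, February 5, 2024, does not fall between 11 February and 18 November, so daylight saving is not in effect and Lumos Republic is at UTC+11:00.
00:45 UTC + 11h = 11:45 local.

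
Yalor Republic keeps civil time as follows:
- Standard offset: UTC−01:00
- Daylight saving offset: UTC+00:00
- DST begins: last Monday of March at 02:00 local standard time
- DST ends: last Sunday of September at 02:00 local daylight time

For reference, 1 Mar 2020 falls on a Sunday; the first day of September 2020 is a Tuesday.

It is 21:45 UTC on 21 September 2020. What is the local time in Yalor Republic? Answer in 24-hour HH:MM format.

21:45

1 March 2020 is a Sunday, so Mondays fall on 2, 9, 16, 23, 30; the last is March 30.
1 September 2020 is a Tuesday, so Sundays fall on 6, 13, 20, 27; the last is September 27.
At the standard offset (UTC−01:00), 21:45 UTC − 1h = 20:45 Yalor Republic standard time.
Daylight saving runs 30 March – 27 September; the standard-time date in Yalor Republic, 21 September 2020, is inside that window, so Yalor Republic is at UTC+00:00.
21:45 UTC + 0h = 21:45 local.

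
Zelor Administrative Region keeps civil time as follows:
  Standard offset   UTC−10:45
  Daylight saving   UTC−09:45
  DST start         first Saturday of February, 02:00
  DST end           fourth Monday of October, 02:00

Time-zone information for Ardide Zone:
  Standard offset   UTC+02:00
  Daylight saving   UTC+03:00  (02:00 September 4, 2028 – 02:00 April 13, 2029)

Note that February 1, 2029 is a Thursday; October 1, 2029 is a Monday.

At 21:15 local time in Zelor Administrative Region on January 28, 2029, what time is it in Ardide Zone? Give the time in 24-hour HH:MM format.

1 February 2029 is a Thursday, so the first Saturday is February 3.
1 October 2029 is a Monday, so the first Monday is October 1 and the fourth is October 22.
Daylight saving runs 3 February – 22 October; January 28, 2029 is outside that window, so Zelor Administrative Region is on standard time at UTC−10:45.
21:15 Zelor Administrative Region + 10h45m = 08:00 UTC (rolling into the next day, 29 January 2029).
At the standard offset (UTC+02:00), 08:00 UTC + 2h = 10:00 Ardide Zone standard time.
Daylight saving runs 4 September 2028 – 13 April 2029; the standard-time date in Ardide Zone, January 29, 2029, is inside that window, so Ardide Zone is at UTC+03:00.
08:00 UTC + 3h = 11:00 Ardide Zone.

11:00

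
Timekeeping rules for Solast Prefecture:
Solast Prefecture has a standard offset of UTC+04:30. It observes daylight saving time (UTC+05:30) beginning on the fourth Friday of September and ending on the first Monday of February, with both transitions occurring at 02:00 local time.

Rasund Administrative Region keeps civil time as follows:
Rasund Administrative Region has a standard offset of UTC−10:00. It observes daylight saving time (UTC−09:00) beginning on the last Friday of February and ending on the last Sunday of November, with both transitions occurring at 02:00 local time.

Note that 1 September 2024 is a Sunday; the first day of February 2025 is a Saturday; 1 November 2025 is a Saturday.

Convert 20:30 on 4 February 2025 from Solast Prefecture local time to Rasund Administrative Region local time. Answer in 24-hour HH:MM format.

1 September 2024 is a Sunday, so the first Friday is September 6 and the fourth is September 27.
1 February 2025 is a Saturday, so the first Monday is February 3.
4 February 2025 does not fall between 27 September 2024 and 3 February 2025, so daylight saving is not in effect and Solast Prefecture is at UTC+04:30.
20:30 Solast Prefecture − 4h30m = 16:00 UTC.
1 February 2025 is a Saturday, so Fridays fall on 7, 14, 21, 28; the last is February 28.
1 November 2025 is a Saturday, so Sundays fall on 2, 9, 16, 23, 30; the last is November 30.
At the standard offset (UTC−10:00), 16:00 UTC − 10h = 06:00 Rasund Administrative Region standard time.
The standard-time date in Rasund Administrative Region, 4 February 2025, is outside the daylight-saving period (28 February – 30 November), so Rasund Administrative Region is on standard time, UTC−10:00.
16:00 UTC − 10h = 06:00 Rasund Administrative Region.

06:00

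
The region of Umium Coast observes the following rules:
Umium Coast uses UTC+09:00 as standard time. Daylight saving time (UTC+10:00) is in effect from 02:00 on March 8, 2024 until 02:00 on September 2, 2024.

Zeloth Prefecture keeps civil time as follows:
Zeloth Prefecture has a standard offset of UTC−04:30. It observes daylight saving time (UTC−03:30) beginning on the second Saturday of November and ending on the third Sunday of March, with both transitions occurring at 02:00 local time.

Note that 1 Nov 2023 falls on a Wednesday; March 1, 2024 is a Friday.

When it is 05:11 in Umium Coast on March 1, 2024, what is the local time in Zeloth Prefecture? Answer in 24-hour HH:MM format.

Daylight saving runs 8 March – 2 September; March 1, 2024 is outside that window, so Umium Coast is on standard time at UTC+09:00.
05:11 Umium Coast − 9h = 20:11 UTC (rolling into the previous day, 29 February 2024).
1 November 2023 is a Wednesday, so the first Saturday is November 4 and the second is November 11.
1 March 2024 is a Friday, so the first Sunday is March 3 and the third is March 17.
At the standard offset (UTC−04:30), 20:11 UTC − 4h30m = 15:41 Zeloth Prefecture standard time.
The standard-time date in Zeloth Prefecture, February 29, 2024, lies within the daylight-saving period (11 November 2023 – 17 March 2024), so Zeloth Prefecture is on daylight time, UTC−03:30.
20:11 UTC − 3h30m = 16:41 Zeloth Prefecture.

16:41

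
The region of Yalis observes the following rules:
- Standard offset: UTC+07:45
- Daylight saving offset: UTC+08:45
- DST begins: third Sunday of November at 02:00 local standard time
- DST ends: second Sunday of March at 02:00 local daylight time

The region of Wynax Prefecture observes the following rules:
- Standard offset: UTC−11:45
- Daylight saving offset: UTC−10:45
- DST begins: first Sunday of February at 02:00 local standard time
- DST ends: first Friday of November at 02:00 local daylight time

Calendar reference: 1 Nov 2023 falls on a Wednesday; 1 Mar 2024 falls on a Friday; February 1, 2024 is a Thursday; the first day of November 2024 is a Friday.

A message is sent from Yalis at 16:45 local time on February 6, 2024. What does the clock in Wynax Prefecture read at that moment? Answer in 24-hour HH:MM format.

1 November 2023 is a Wednesday, so the first Sunday is November 5 and the third is November 19.
1 March 2024 is a Friday, so the first Sunday is March 3 and the second is March 10.
February 6, 2024 lies within the daylight-saving period (19 November 2023 – 10 March 2024), so Yalis is on daylight time, UTC+08:45.
16:45 Yalis − 8h45m = 08:00 UTC.
1 February 2024 is a Thursday, so the first Sunday is February 4.
1 November 2024 is a Friday, so the first Friday is November 1.
At the standard offset (UTC−11:45), 08:00 UTC − 11h45m = 20:15 Wynax Prefecture standard time (rolling into the previous day, 5 February 2024).
Daylight saving runs 4 February – 1 November; the standard-time date in Wynax Prefecture, February 5, 2024, is inside that window, so Wynax Prefecture is at UTC−10:45.
08:00 UTC − 10h45m = 21:15 Wynax Prefecture (rolling into the previous day, 5 February 2024).

21:15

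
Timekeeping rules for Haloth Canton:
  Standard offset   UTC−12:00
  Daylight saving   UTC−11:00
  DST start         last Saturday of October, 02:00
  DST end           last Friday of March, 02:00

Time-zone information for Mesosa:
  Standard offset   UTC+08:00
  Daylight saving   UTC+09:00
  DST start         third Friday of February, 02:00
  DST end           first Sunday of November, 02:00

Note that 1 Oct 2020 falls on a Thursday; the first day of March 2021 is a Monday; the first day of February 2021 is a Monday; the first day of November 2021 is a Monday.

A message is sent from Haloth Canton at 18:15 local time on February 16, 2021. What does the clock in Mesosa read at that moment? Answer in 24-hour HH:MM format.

1 October 2020 is a Thursday, so Saturdays fall on 3, 10, 17, 24, 31; the last is October 31.
1 March 2021 is a Monday, so Fridays fall on 5, 12, 19, 26; the last is March 26.
February 16, 2021 lies within the daylight-saving period (31 October 2020 – 26 March 2021), so Haloth Canton is on daylight time, UTC−11:00.
18:15 Haloth Canton + 11h = 05:15 UTC (rolling into the next day, 17 February 2021).
1 February 2021 is a Monday, so the first Friday is February 5 and the third is February 19.
1 November 2021 is a Monday, so the first Sunday is November 7.
At the standard offset (UTC+08:00), 05:15 UTC + 8h = 13:15 Mesosa standard time.
The standard-time date in Mesosa, February 17, 2021, is outside the daylight-saving period (19 February – 7 November), so Mesosa is on standard time, UTC+08:00.
05:15 UTC + 8h = 13:15 Mesosa.

13:15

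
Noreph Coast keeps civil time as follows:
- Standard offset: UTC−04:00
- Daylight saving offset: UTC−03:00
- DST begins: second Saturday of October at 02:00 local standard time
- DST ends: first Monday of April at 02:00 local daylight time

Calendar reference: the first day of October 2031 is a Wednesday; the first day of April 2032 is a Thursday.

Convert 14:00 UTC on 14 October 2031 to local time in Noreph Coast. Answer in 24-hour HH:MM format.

11:00

1 October 2031 is a Wednesday, so the first Saturday is October 4 and the second is October 11.
1 April 2032 is a Thursday, so the first Monday is April 5.
At the standard offset (UTC−04:00), 14:00 UTC − 4h = 10:00 Noreph Coast standard time.
The standard-time date in Noreph Coast, 14 October 2031, lies within the daylight-saving period (11 October 2031 – 5 April 2032), so Noreph Coast is on daylight time, UTC−03:00.
14:00 UTC − 3h = 11:00 local.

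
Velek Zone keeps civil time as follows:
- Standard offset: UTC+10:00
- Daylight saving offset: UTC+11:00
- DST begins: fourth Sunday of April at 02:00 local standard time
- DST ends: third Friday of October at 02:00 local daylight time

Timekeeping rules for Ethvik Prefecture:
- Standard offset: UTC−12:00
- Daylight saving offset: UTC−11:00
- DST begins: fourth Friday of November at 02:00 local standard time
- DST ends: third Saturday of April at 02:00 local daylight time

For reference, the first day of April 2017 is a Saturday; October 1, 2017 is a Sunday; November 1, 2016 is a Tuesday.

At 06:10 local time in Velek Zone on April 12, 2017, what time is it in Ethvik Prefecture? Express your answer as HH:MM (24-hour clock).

09:10

1 April 2017 is a Saturday, so the first Sunday is April 2 and the fourth is April 23.
1 October 2017 is a Sunday, so the first Friday is October 6 and the third is October 20.
Daylight saving runs 23 April – 20 October; April 12, 2017 is outside that window, so Velek Zone is on standard time at UTC+10:00.
06:10 Velek Zone − 10h = 20:10 UTC (rolling into the previous day, 11 April 2017).
1 November 2016 is a Tuesday, so the first Friday is November 4 and the fourth is November 25.
1 April 2017 is a Saturday, so the first Saturday is April 1 and the third is April 15.
At the standard offset (UTC−12:00), 20:10 UTC − 12h = 08:10 Ethvik Prefecture standard time.
Daylight saving runs 25 November 2016 – 15 April 2017; the standard-time date in Ethvik Prefecture, April 11, 2017, is inside that window, so Ethvik Prefecture is at UTC−11:00.
20:10 UTC − 11h = 09:10 Ethvik Prefecture.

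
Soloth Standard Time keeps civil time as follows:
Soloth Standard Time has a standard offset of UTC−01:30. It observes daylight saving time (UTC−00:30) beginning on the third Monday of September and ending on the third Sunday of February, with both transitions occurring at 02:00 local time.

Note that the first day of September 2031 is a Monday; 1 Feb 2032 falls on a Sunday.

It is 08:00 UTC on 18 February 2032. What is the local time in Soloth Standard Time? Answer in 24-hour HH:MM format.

1 September 2031 is a Monday, so the first Monday is September 1 and the third is September 15.
1 February 2032 is a Sunday, so the first Sunday is February 1 and the third is February 15.
At the standard offset (UTC−01:30), 08:00 UTC − 1h30m = 06:30 Soloth Standard Time standard time.
Daylight saving runs 15 September 2031 – 15 February 2032; the standard-time date in Soloth Standard Time, 18 February 2032, is outside that window, so Soloth Standard Time is on standard time at UTC−01:30.
08:00 UTC − 1h30m = 06:30 local.

06:30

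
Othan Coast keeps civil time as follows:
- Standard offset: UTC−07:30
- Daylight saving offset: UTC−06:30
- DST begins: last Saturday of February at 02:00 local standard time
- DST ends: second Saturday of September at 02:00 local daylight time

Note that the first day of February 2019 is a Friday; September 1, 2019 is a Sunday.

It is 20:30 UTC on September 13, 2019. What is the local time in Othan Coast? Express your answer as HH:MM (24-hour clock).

1 February 2019 is a Friday, so Saturdays fall on 2, 9, 16, 23; the last is February 23.
1 September 2019 is a Sunday, so the first Saturday is September 7 and the second is September 14.
At the standard offset (UTC−07:30), 20:30 UTC − 7h30m = 13:00 Othan Coast standard time.
The standard-time date in Othan Coast, September 13, 2019, falls between 23 February and 14 September, so daylight saving is in effect and Othan Coast is at UTC−06:30.
20:30 UTC − 6h30m = 14:00 local.

14:00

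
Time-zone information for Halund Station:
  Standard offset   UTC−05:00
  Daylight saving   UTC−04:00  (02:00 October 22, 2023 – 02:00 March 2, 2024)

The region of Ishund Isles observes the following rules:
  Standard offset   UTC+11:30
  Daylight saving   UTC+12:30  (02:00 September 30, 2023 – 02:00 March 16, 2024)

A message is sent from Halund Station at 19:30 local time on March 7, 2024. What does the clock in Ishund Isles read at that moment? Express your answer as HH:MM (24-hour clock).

March 7, 2024 does not fall between 22 October 2023 and 2 March 2024, so daylight saving is not in effect and Halund Station is at UTC−05:00.
19:30 Halund Station + 5h = 00:30 UTC (rolling into the next day, 8 March 2024).
At the standard offset (UTC+11:30), 00:30 UTC + 11h30m = 12:00 Ishund Isles standard time.
The standard-time date in Ishund Isles, March 8, 2024, falls between 30 September 2023 and 16 March 2024, so daylight saving is in effect and Ishund Isles is at UTC+12:30.
00:30 UTC + 12h30m = 13:00 Ishund Isles.

13:00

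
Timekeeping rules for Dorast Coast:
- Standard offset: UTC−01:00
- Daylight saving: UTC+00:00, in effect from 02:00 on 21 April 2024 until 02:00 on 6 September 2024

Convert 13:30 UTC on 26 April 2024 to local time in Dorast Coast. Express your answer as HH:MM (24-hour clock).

At the standard offset (UTC−01:00), 13:30 UTC − 1h = 12:30 Dorast Coast standard time.
The standard-time date in Dorast Coast, 26 April 2024, falls between 21 April and 6 September, so daylight saving is in effect and Dorast Coast is at UTC+00:00.
13:30 UTC + 0h = 13:30 local.

13:30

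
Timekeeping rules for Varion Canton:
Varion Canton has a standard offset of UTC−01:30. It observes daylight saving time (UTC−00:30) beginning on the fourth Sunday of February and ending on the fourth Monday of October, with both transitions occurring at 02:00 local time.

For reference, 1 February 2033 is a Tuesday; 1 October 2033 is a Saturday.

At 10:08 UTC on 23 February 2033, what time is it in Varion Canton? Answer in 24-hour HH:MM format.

08:38

1 February 2033 is a Tuesday, so the first Sunday is February 6 and the fourth is February 27.
1 October 2033 is a Saturday, so the first Monday is October 3 and the fourth is October 24.
At the standard offset (UTC−01:30), 10:08 UTC − 1h30m = 08:38 Varion Canton standard time.
The standard-time date in Varion Canton, 23 February 2033, is outside the daylight-saving period (27 February – 24 October), so Varion Canton is on standard time, UTC−01:30.
10:08 UTC − 1h30m = 08:38 local.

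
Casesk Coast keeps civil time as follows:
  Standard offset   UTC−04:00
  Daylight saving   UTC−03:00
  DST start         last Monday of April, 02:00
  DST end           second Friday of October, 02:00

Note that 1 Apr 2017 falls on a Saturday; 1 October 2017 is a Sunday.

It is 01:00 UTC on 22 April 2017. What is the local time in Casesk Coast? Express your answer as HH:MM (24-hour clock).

1 April 2017 is a Saturday, so Mondays fall on 3, 10, 17, 24; the last is April 24.
1 October 2017 is a Sunday, so the first Friday is October 6 and the second is October 13.
At the standard offset (UTC−04:00), 01:00 UTC − 4h = 21:00 Casesk Coast standard time (rolling into the previous day, 21 April 2017).
Daylight saving runs 24 April – 13 October; the standard-time date in Casesk Coast, 21 April 2017, is outside that window, so Casesk Coast is on standard time at UTC−04:00.
01:00 UTC − 4h = 21:00 local (rolling into the previous day, 21 April 2017).

21:00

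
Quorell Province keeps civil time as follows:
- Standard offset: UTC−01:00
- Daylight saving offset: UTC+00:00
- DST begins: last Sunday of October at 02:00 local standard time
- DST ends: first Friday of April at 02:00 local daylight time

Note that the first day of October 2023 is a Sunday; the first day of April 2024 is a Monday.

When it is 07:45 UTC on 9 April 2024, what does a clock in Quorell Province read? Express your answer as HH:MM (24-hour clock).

1 October 2023 is a Sunday, so Sundays fall on 1, 8, 15, 22, 29; the last is October 29.
1 April 2024 is a Monday, so the first Friday is April 5.
At the standard offset (UTC−01:00), 07:45 UTC − 1h = 06:45 Quorell Province standard time.
The standard-time date in Quorell Province, 9 April 2024, is outside the daylight-saving period (29 October 2023 – 5 April 2024), so Quorell Province is on standard time, UTC−01:00.
07:45 UTC − 1h = 06:45 local.

06:45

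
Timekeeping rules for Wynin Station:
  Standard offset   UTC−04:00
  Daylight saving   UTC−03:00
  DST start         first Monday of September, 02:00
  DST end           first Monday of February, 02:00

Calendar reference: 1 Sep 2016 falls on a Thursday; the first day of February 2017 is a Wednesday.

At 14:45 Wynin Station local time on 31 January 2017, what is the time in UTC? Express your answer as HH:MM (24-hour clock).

1 September 2016 is a Thursday, so the first Monday is September 5.
1 February 2017 is a Wednesday, so the first Monday is February 6.
31 January 2017 lies within the daylight-saving period (5 September 2016 – 6 February 2017), so Wynin Station is on daylight time, UTC−03:00.
14:45 local + 3h = 17:45 UTC.

17:45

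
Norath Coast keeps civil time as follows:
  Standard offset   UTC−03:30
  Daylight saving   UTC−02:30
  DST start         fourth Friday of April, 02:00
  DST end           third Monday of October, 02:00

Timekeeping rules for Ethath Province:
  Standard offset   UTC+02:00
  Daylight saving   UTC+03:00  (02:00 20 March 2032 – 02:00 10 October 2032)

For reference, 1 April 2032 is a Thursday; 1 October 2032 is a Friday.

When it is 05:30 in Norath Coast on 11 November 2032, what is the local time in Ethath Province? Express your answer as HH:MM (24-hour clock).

11:00

1 April 2032 is a Thursday, so the first Friday is April 2 and the fourth is April 23.
1 October 2032 is a Friday, so the first Monday is October 4 and the third is October 18.
11 November 2032 does not fall between 23 April and 18 October, so daylight saving is not in effect and Norath Coast is at UTC−03:30.
05:30 Norath Coast + 3h30m = 09:00 UTC.
At the standard offset (UTC+02:00), 09:00 UTC + 2h = 11:00 Ethath Province standard time.
Daylight saving runs 20 March – 10 October; the standard-time date in Ethath Province, 11 November 2032, is outside that window, so Ethath Province is on standard time at UTC+02:00.
09:00 UTC + 2h = 11:00 Ethath Province.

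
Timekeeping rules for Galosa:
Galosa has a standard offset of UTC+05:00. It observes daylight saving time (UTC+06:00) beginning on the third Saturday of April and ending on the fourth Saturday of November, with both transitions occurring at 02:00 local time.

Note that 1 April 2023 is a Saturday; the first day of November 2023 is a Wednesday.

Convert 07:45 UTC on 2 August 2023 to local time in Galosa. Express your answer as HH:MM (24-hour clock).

1 April 2023 is a Saturday, so the first Saturday is April 1 and the third is April 15.
1 November 2023 is a Wednesday, so the first Saturday is November 4 and the fourth is November 25.
At the standard offset (UTC+05:00), 07:45 UTC + 5h = 12:45 Galosa standard time.
Daylight saving runs 15 April – 25 November; the standard-time date in Galosa, 2 August 2023, is inside that window, so Galosa is at UTC+06:00.
07:45 UTC + 6h = 13:45 local.

13:45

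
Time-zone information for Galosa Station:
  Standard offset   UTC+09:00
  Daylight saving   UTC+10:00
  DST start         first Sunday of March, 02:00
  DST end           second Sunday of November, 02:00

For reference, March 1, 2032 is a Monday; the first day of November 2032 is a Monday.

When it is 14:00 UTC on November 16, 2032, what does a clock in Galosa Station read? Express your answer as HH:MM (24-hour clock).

23:00

1 March 2032 is a Monday, so the first Sunday is March 7.
1 November 2032 is a Monday, so the first Sunday is November 7 and the second is November 14.
At the standard offset (UTC+09:00), 14:00 UTC + 9h = 23:00 Galosa Station standard time.
The standard-time date in Galosa Station, November 16, 2032, does not fall between 7 March and 14 November, so daylight saving is not in effect and Galosa Station is at UTC+09:00.
14:00 UTC + 9h = 23:00 local.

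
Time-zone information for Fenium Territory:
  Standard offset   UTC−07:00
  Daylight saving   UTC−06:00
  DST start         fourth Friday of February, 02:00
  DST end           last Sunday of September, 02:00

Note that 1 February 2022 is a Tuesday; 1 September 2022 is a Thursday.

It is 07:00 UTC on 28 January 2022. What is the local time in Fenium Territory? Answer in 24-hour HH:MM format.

1 February 2022 is a Tuesday, so the first Friday is February 4 and the fourth is February 25.
1 September 2022 is a Thursday, so Sundays fall on 4, 11, 18, 25; the last is September 25.
At the standard offset (UTC−07:00), 07:00 UTC − 7h = 00:00 Fenium Territory standard time.
The standard-time date in Fenium Territory, 28 January 2022, is outside the daylight-saving period (25 February – 25 September), so Fenium Territory is on standard time, UTC−07:00.
07:00 UTC − 7h = 00:00 local.

00:00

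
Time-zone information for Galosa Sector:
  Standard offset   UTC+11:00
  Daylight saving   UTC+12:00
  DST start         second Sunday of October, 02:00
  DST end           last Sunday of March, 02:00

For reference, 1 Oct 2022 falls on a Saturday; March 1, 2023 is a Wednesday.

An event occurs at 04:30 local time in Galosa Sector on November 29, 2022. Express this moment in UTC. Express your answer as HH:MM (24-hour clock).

16:30

1 October 2022 is a Saturday, so the first Sunday is October 2 and the second is October 9.
1 March 2023 is a Wednesday, so Sundays fall on 5, 12, 19, 26; the last is March 26.
November 29, 2022 falls between 9 October 2022 and 26 March 2023, so daylight saving is in effect and Galosa Sector is at UTC+12:00.
04:30 local − 12h = 16:30 UTC (rolling into the previous day, 28 November 2022).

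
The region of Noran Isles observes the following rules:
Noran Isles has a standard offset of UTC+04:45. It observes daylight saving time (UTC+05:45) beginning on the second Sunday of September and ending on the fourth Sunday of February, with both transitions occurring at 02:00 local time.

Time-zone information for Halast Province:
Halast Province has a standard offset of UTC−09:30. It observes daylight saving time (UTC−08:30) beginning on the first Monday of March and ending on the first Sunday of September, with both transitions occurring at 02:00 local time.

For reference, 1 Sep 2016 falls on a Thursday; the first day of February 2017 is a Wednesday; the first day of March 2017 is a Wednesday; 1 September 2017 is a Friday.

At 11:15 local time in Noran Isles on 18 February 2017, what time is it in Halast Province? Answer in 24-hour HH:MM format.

1 September 2016 is a Thursday, so the first Sunday is September 4 and the second is September 11.
1 February 2017 is a Wednesday, so the first Sunday is February 5 and the fourth is February 26.
18 February 2017 lies within the daylight-saving period (11 September 2016 – 26 February 2017), so Noran Isles is on daylight time, UTC+05:45.
11:15 Noran Isles − 5h45m = 05:30 UTC.
1 March 2017 is a Wednesday, so the first Monday is March 6.
1 September 2017 is a Friday, so the first Sunday is September 3.
At the standard offset (UTC−09:30), 05:30 UTC − 9h30m = 20:00 Halast Province standard time (rolling into the previous day, 17 February 2017).
Daylight saving runs 6 March – 3 September; the standard-time date in Halast Province, 17 February 2017, is outside that window, so Halast Province is on standard time at UTC−09:30.
05:30 UTC − 9h30m = 20:00 Halast Province (rolling into the previous day, 17 February 2017).

20:00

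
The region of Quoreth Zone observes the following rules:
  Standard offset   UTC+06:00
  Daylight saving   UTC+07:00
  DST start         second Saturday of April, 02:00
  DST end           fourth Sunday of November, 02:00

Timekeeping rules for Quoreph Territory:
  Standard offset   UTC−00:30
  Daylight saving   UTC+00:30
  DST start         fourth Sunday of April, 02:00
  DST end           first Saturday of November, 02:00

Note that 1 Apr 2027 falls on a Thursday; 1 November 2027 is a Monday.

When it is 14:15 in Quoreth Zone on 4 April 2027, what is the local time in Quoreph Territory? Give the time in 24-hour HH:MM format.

1 April 2027 is a Thursday, so the first Saturday is April 3 and the second is April 10.
1 November 2027 is a Monday, so the first Sunday is November 7 and the fourth is November 28.
4 April 2027 does not fall between 10 April and 28 November, so daylight saving is not in effect and Quoreth Zone is at UTC+06:00.
14:15 Quoreth Zone − 6h = 08:15 UTC.
1 April 2027 is a Thursday, so the first Sunday is April 4 and the fourth is April 25.
1 November 2027 is a Monday, so the first Saturday is November 6.
At the standard offset (UTC−00:30), 08:15 UTC − 0h30m = 07:45 Quoreph Territory standard time.
The standard-time date in Quoreph Territory, 4 April 2027, does not fall between 25 April and 6 November, so daylight saving is not in effect and Quoreph Territory is at UTC−00:30.
08:15 UTC − 0h30m = 07:45 Quoreph Territory.

07:45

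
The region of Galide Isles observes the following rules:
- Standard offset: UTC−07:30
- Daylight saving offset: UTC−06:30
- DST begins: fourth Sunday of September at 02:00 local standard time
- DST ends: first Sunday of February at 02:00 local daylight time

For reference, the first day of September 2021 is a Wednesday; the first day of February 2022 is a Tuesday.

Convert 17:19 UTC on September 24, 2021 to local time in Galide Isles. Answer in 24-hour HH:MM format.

1 September 2021 is a Wednesday, so the first Sunday is September 5 and the fourth is September 26.
1 February 2022 is a Tuesday, so the first Sunday is February 6.
At the standard offset (UTC−07:30), 17:19 UTC − 7h30m = 09:49 Galide Isles standard time.
The standard-time date in Galide Isles, September 24, 2021, does not fall between 26 September 2021 and 6 February 2022, so daylight saving is not in effect and Galide Isles is at UTC−07:30.
17:19 UTC − 7h30m = 09:49 local.

09:49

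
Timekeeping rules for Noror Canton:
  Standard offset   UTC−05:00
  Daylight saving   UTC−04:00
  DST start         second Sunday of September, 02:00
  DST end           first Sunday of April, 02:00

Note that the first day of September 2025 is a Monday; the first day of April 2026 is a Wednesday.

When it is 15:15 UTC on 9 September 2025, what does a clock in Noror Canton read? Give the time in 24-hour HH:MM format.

10:15

1 September 2025 is a Monday, so the first Sunday is September 7 and the second is September 14.
1 April 2026 is a Wednesday, so the first Sunday is April 5.
At the standard offset (UTC−05:00), 15:15 UTC − 5h = 10:15 Noror Canton standard time.
The standard-time date in Noror Canton, 9 September 2025, is outside the daylight-saving period (14 September 2025 – 5 April 2026), so Noror Canton is on standard time, UTC−05:00.
15:15 UTC − 5h = 10:15 local.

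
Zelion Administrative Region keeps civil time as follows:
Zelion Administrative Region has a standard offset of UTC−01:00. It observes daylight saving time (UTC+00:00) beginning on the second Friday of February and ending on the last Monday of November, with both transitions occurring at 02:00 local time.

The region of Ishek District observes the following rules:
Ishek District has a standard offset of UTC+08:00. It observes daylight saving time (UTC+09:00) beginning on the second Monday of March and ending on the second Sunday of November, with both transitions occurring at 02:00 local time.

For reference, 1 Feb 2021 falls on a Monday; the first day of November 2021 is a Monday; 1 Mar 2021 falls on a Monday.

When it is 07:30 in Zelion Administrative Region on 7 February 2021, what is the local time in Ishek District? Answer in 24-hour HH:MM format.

16:30

1 February 2021 is a Monday, so the first Friday is February 5 and the second is February 12.
1 November 2021 is a Monday, so Mondays fall on 1, 8, 15, 22, 29; the last is November 29.
Daylight saving runs 12 February – 29 November; 7 February 2021 is outside that window, so Zelion Administrative Region is on standard time at UTC−01:00.
07:30 Zelion Administrative Region + 1h = 08:30 UTC.
1 March 2021 is a Monday, so the first Monday is March 1 and the second is March 8.
1 November 2021 is a Monday, so the first Sunday is November 7 and the second is November 14.
At the standard offset (UTC+08:00), 08:30 UTC + 8h = 16:30 Ishek District standard time.
Daylight saving runs 8 March – 14 November; the standard-time date in Ishek District, 7 February 2021, is outside that window, so Ishek District is on standard time at UTC+08:00.
08:30 UTC + 8h = 16:30 Ishek District.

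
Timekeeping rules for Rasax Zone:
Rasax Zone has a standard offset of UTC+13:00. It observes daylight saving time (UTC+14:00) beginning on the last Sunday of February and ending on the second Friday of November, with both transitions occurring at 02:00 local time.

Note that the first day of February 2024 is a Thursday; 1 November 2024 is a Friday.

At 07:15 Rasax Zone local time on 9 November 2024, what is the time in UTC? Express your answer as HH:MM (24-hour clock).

18:15

1 February 2024 is a Thursday, so Sundays fall on 4, 11, 18, 25; the last is February 25.
1 November 2024 is a Friday, so the first Friday is November 1 and the second is November 8.
9 November 2024 is outside the daylight-saving period (25 February – 8 November), so Rasax Zone is on standard time, UTC+13:00.
07:15 local − 13h = 18:15 UTC (rolling into the previous day, 8 November 2024).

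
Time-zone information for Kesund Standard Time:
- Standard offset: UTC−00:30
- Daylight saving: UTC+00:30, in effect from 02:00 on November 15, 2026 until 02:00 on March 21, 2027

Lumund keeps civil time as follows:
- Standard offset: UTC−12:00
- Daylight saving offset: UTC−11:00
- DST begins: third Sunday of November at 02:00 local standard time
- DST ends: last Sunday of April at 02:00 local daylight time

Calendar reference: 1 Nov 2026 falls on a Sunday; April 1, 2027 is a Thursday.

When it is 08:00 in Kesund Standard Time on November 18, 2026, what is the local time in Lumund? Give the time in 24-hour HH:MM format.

November 18, 2026 falls between 15 November 2026 and 21 March 2027, so daylight saving is in effect and Kesund Standard Time is at UTC+00:30.
08:00 Kesund Standard Time − 0h30m = 07:30 UTC.
1 November 2026 is a Sunday, so the first Sunday is November 1 and the third is November 15.
1 April 2027 is a Thursday, so Sundays fall on 4, 11, 18, 25; the last is April 25.
At the standard offset (UTC−12:00), 07:30 UTC − 12h = 19:30 Lumund standard time (rolling into the previous day, 17 November 2026).
The standard-time date in Lumund, November 17, 2026, lies within the daylight-saving period (15 November 2026 – 25 April 2027), so Lumund is on daylight time, UTC−11:00.
07:30 UTC − 11h = 20:30 Lumund (rolling into the previous day, 17 November 2026).

20:30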